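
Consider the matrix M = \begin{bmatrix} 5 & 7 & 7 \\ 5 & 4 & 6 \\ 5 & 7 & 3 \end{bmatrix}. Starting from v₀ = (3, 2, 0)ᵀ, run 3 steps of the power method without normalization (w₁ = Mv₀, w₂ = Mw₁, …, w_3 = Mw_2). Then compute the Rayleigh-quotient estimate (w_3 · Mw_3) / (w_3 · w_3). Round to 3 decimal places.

λ ≈ 16.233

w1 = Mv₀ = (29, 23, 29)
w2 = Mw1 = (509, 411, 393)
w3 = Mw2 = (8173, 6547, 6601)
Mw3 = (132901, 106659, 106497)
w3·Mw3 = 8173·132901 + 6547·106659 + 6601·106497 = 2487483043; w3·w3 = 8173·8173 + 6547·6547 + 6601·6601 = 153234339
λ ≈ 2487483043/153234339 = 16.233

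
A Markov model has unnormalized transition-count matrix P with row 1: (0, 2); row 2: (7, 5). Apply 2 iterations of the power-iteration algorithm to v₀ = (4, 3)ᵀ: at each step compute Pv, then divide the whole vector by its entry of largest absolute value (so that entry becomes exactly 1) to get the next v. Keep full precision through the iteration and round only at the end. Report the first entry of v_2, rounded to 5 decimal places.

0.33463

Pv0 = (6.000000, 43.000000); divide by 43.000000 → v1 = (0.139535, 1.000000)
Pv1 = (2.000000, 5.976744); divide by 5.976744 → v2 = (0.334630, 1.000000)
Requested entry of v2: 86/257 = 0.33463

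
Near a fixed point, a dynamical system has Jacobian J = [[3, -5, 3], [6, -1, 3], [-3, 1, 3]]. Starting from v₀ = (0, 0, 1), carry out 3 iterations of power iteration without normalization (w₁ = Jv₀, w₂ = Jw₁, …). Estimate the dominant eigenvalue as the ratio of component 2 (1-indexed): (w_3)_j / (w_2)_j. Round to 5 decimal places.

w1 = Jv₀ = (3·0 + (-5)·0 + 3·1; 6·0 + (-1)·0 + 3·1; (-3)·0 + 1·0 + 3·1) = (3, 3, 3)
w2 = Jw1 = (3·3 + (-5)·3 + 3·3; 6·3 + (-1)·3 + 3·3; (-3)·3 + 1·3 + 3·3) = (3, 24, 3)
w3 = Jw2 = (-102, 3, 24)
Ratio at component: 3 / 24 = 0.12500

0.12500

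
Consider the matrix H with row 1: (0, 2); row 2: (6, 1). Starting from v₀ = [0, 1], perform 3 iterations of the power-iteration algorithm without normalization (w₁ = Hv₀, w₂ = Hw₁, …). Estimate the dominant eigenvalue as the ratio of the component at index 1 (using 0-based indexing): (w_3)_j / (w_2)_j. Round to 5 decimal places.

w1 = Hv₀ = (2, 1)
w2 = Hw1 = (2, 13)
w3 = Hw2 = (26, 25)
Ratio at component: 25 / 13 = 1.92308

λ ≈ 1.92308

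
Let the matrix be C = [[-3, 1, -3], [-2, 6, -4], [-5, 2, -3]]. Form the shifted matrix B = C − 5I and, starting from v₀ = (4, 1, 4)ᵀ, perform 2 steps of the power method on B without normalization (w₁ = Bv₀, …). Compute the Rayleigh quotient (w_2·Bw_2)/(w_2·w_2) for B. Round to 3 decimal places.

B = C − 5I has rows (-8, 1, -3); (-2, 1, -4); (-5, 2, -8)
w1 = Bv₀ = ((-8)·4 + 1·1 + (-3)·4; (-2)·4 + 1·1 + (-4)·4; (-5)·4 + 2·1 + (-8)·4) = (-43, -23, -50)
w2 = Bw1 = ((-8)·(-43) + 1·(-23) + (-3)·(-50); (-2)·(-43) + 1·(-23) + (-4)·(-50); (-5)·(-43) + 2·(-23) + (-8)·(-50)) = (471, 263, 569)
Bw2 = (-5212, -2955, -6381)
w2·Bw2 = -6862806; w2·w2 = 614771; μ ≈ -6862806/614771 = -11.163

μ ≈ -11.163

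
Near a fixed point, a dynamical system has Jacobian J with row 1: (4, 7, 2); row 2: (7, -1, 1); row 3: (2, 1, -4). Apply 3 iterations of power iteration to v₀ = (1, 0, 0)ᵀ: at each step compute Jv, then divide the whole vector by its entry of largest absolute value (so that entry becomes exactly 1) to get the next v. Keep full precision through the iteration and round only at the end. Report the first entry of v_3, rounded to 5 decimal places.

0.96574

Jv0 = (4.000000, 7.000000, 2.000000); divide by 7.000000 → v1 = (0.571429, 1.000000, 0.285714)
Jv1 = (9.857143, 3.285714, 1.000000); divide by 9.857143 → v2 = (1.000000, 0.333333, 0.101449)
Jv2 = (6.536232, 6.768116, 1.927536); divide by 6.768116 → v3 = (0.965739, 1.000000, 0.284797)
Requested entry of v3: 451/467 = 0.96574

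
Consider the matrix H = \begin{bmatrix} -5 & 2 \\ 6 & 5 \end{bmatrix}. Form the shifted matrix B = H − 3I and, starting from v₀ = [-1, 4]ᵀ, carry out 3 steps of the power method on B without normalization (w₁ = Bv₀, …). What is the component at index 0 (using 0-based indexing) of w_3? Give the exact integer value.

B = H − 3I has rows (-8, 2); (6, 2)
w1 = Bv₀ = ((-8)·(-1) + 2·4; 6·(-1) + 2·4) = (16, 2)
w2 = Bw1 = ((-8)·16 + 2·2; 6·16 + 2·2) = (-124, 100)
w3 = Bw2 = (1192, -544)
Requested component of w3: 1192

1192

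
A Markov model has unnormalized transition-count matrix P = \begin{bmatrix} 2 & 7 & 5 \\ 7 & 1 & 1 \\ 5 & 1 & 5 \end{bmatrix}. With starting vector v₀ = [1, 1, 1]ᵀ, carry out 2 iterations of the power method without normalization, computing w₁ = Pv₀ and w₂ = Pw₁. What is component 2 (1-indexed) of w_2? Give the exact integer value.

w1 = Pv₀ = (2·1 + 7·1 + 5·1; 7·1 + 1·1 + 1·1; 5·1 + 1·1 + 5·1) = (14, 9, 11)
w2 = Pw1 = (2·14 + 7·9 + 5·11; 7·14 + 1·9 + 1·11; 5·14 + 1·9 + 5·11) = (146, 118, 134)
The requested component of w2 is 118.

118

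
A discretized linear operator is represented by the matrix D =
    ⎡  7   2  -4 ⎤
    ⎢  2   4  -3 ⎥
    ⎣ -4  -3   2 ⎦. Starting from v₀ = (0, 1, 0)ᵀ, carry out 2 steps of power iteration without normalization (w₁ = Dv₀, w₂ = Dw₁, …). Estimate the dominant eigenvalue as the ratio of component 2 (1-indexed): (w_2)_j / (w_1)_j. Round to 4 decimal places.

7.2500

w1 = Dv₀ = (7·0 + 2·1 + (-4)·0; 2·0 + 4·1 + (-3)·0; (-4)·0 + (-3)·1 + 2·0) = (2, 4, -3)
w2 = Dw1 = (7·2 + 2·4 + (-4)·(-3); 2·2 + 4·4 + (-3)·(-3); (-4)·2 + (-3)·4 + 2·(-3)) = (34, 29, -26)
Ratio at component: 29 / 4 = 7.2500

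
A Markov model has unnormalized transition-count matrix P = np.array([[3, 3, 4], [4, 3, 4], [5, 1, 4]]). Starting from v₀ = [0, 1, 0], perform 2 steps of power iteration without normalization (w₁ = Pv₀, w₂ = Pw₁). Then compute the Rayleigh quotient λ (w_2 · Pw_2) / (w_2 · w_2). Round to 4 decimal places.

w1 = Pv₀ = (3·0 + 3·1 + 4·0; 4·0 + 3·1 + 4·0; 5·0 + 1·1 + 4·0) = (3, 3, 1)
w2 = Pw1 = (3·3 + 3·3 + 4·1; 4·3 + 3·3 + 4·1; 5·3 + 1·3 + 4·1) = (22, 25, 22)
Pw2 = (229, 251, 223)
w2·Pw2 = 22·229 + 25·251 + 22·223 = 16219; w2·w2 = 22·22 + 25·25 + 22·22 = 1593
λ ≈ 16219/1593 = 10.1814

λ ≈ 10.1814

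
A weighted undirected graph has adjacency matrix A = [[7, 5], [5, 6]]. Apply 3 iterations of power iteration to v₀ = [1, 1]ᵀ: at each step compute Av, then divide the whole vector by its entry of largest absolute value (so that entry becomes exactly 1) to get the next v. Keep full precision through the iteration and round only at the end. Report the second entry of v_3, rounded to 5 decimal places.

0.90518

Av0 = (12.000000, 11.000000); divide by 12.000000 → v1 = (1.000000, 0.916667)
Av1 = (11.583333, 10.500000); divide by 11.583333 → v2 = (1.000000, 0.906475)
Av2 = (11.532374, 10.438849); divide by 11.532374 → v3 = (1.000000, 0.905178)
Requested entry of v3: 1451/1603 = 0.90518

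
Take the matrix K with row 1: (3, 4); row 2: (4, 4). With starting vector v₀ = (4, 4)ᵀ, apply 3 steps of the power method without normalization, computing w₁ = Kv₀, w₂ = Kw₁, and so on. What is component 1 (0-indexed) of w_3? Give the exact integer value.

1808

w1 = Kv₀ = (3·4 + 4·4; 4·4 + 4·4) = (28, 32)
w2 = Kw1 = (3·28 + 4·32; 4·28 + 4·32) = (212, 240)
w3 = Kw2 = (1596, 1808)
The requested component of w3 is 1808.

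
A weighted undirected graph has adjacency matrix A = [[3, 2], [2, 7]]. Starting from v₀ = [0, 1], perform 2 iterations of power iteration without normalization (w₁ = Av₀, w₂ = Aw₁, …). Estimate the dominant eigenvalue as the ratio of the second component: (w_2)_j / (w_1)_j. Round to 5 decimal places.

λ ≈ 7.57143

w1 = Av₀ = (3·0 + 2·1; 2·0 + 7·1) = (2, 7)
w2 = Aw1 = (3·2 + 2·7; 2·2 + 7·7) = (20, 53)
Ratio at component: 53 / 7 = 7.57143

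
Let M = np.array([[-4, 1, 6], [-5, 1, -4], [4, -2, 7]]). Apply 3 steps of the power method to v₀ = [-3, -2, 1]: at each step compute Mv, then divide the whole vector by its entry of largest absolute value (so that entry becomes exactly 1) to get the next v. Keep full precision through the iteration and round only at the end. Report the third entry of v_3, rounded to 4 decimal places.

0.3966

Mv0 = (16.00000, 9.00000, -1.00000); divide by 16.00000 → v1 = (1.00000, 0.56250, -0.06250)
Mv1 = (-3.81250, -4.18750, 2.43750); divide by -4.18750 → v2 = (0.91045, 1.00000, -0.58209)
Mv2 = (-6.13433, -1.22388, -2.43284); divide by -6.13433 → v3 = (1.00000, 0.19951, 0.39659)
Requested entry of v3: 163/411 = 0.3966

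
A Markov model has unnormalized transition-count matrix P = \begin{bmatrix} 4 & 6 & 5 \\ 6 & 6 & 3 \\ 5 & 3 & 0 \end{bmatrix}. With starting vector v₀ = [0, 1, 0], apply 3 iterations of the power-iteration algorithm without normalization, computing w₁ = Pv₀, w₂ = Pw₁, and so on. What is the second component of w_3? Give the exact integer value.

w1 = Pv₀ = (4·0 + 6·1 + 5·0; 6·0 + 6·1 + 3·0; 5·0 + 3·1 + 0·0) = (6, 6, 3)
w2 = Pw1 = (4·6 + 6·6 + 5·3; 6·6 + 6·6 + 3·3; 5·6 + 3·6 + 0·3) = (75, 81, 48)
w3 = Pw2 = (1026, 1080, 618)
The requested component of w3 is 1080.

1080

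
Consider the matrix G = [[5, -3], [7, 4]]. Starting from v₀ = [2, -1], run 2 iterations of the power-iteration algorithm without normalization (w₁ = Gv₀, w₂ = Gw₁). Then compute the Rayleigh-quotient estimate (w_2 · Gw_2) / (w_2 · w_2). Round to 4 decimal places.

5.0641

w1 = Gv₀ = (5·2 + (-3)·(-1); 7·2 + 4·(-1)) = (13, 10)
w2 = Gw1 = (5·13 + (-3)·10; 7·13 + 4·10) = (35, 131)
Gw2 = (-218, 769)
w2·Gw2 = 35·(-218) + 131·769 = 93109; w2·w2 = 35·35 + 131·131 = 18386
λ ≈ 93109/18386 = 5.0641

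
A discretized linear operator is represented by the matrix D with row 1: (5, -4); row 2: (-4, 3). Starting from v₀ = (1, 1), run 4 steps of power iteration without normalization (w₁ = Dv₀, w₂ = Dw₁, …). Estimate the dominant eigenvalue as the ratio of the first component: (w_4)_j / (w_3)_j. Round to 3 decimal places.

w1 = Dv₀ = (1, -1)
w2 = Dw1 = (9, -7)
w3 = Dw2 = (73, -57)
w4 = Dw3 = (593, -463)
Ratio at component: 593 / 73 = 8.123

λ ≈ 8.123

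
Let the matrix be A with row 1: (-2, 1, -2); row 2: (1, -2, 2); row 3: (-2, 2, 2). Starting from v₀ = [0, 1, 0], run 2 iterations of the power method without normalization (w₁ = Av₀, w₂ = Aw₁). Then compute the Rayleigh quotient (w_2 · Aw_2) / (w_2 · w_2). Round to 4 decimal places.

-3.7718

w1 = Av₀ = (1, -2, 2)
w2 = Aw1 = (-8, 9, -2)
Aw2 = (29, -30, 30)
w2·Aw2 = (-8)·29 + 9·(-30) + (-2)·30 = -562; w2·w2 = (-8)·(-8) + 9·9 + (-2)·(-2) = 149
λ ≈ -562/149 = -3.7718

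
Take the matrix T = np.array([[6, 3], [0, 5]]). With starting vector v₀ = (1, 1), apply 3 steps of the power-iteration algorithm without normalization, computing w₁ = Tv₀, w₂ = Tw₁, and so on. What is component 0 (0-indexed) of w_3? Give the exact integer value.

w1 = Tv₀ = (6·1 + 3·1; 0·1 + 5·1) = (9, 5)
w2 = Tw1 = (6·9 + 3·5; 0·9 + 5·5) = (69, 25)
w3 = Tw2 = (489, 125)
The requested component of w3 is 489.

489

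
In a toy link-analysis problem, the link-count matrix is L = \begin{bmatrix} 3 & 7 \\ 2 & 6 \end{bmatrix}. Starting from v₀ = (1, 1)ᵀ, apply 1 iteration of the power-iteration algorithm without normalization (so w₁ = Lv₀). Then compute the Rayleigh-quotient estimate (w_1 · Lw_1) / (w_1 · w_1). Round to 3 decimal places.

w1 = Lv₀ = (3·1 + 7·1; 2·1 + 6·1) = (10, 8)
Lw1 = (86, 68)
w1·Lw1 = 10·86 + 8·68 = 1404; w1·w1 = 10·10 + 8·8 = 164
λ ≈ 1404/164 = 8.561

λ ≈ 8.561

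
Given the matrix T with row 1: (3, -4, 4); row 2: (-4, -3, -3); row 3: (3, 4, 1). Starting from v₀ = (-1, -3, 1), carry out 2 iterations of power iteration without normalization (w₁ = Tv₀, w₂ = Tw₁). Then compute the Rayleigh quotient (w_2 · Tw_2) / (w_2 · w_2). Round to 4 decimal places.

w1 = Tv₀ = (13, 10, -14)
w2 = Tw1 = (-57, -40, 65)
Tw2 = (249, 153, -266)
w2·Tw2 = (-57)·249 + (-40)·153 + 65·(-266) = -37603; w2·w2 = (-57)·(-57) + (-40)·(-40) + 65·65 = 9074
λ ≈ -37603/9074 = -4.1440

-4.1440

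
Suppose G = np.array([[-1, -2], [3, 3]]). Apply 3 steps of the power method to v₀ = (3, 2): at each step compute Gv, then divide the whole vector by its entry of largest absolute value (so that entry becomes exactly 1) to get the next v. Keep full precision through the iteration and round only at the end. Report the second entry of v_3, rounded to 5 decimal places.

Gv0 = (-7.000000, 15.000000); divide by 15.000000 → v1 = (-0.466667, 1.000000)
Gv1 = (-1.533333, 1.600000); divide by 1.600000 → v2 = (-0.958333, 1.000000)
Gv2 = (-1.041667, 0.125000); divide by -1.041667 → v3 = (1.000000, -0.120000)
Requested entry of v3: 3/-25 = -0.12000

-0.12000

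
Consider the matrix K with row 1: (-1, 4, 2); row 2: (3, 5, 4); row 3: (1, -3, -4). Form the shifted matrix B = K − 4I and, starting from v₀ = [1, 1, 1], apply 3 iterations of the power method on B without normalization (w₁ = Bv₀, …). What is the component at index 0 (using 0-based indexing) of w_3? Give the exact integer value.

-37

B = K − 4I has rows (-5, 4, 2); (3, 1, 4); (1, -3, -8)
w1 = Bv₀ = (1, 8, -10)
w2 = Bw1 = (7, -29, 57)
w3 = Bw2 = (-37, 220, -362)
Requested component of w3: -37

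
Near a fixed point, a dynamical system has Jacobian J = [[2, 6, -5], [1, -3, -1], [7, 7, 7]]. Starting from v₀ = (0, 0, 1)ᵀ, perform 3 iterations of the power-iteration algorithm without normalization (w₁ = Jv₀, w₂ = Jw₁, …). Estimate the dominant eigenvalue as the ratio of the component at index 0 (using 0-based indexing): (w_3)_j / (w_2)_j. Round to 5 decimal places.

λ ≈ 3.74510

w1 = Jv₀ = (2·0 + 6·0 + (-5)·1; 1·0 + (-3)·0 + (-1)·1; 7·0 + 7·0 + 7·1) = (-5, -1, 7)
w2 = Jw1 = (2·(-5) + 6·(-1) + (-5)·7; 1·(-5) + (-3)·(-1) + (-1)·7; 7·(-5) + 7·(-1) + 7·7) = (-51, -9, 7)
w3 = Jw2 = (-191, -31, -371)
Ratio at component: -191 / -51 = 3.74510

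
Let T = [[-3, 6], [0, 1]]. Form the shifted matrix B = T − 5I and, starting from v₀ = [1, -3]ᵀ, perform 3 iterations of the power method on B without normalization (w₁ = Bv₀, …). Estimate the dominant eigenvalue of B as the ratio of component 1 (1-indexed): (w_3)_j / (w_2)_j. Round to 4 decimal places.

-9.0286

B = T − 5I has rows (-8, 6); (0, -4)
w1 = Bv₀ = ((-8)·1 + 6·(-3); 0·1 + (-4)·(-3)) = (-26, 12)
w2 = Bw1 = ((-8)·(-26) + 6·12; 0·(-26) + (-4)·12) = (280, -48)
w3 = Bw2 = (-2528, 192)
Ratio: -2528/280 = -9.0286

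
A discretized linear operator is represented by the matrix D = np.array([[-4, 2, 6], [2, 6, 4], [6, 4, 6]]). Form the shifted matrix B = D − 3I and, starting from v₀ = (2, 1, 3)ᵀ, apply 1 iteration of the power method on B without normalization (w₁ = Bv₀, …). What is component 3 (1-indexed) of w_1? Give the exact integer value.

25

B = D − 3I has rows (-7, 2, 6); (2, 3, 4); (6, 4, 3)
w1 = Bv₀ = ((-7)·2 + 2·1 + 6·3; 2·2 + 3·1 + 4·3; 6·2 + 4·1 + 3·3) = (6, 19, 25)
Requested component of w1: 25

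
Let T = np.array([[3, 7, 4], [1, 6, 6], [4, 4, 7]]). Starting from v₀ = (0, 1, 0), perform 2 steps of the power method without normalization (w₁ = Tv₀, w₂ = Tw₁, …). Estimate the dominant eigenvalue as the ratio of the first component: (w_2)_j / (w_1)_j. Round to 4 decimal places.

w1 = Tv₀ = (3·0 + 7·1 + 4·0; 1·0 + 6·1 + 6·0; 4·0 + 4·1 + 7·0) = (7, 6, 4)
w2 = Tw1 = (3·7 + 7·6 + 4·4; 1·7 + 6·6 + 6·4; 4·7 + 4·6 + 7·4) = (79, 67, 80)
Ratio at component: 79 / 7 = 11.2857

λ ≈ 11.2857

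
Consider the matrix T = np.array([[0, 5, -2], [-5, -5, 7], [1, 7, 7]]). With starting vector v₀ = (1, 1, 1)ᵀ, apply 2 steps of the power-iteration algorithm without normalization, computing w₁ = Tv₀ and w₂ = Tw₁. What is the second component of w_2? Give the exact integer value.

w1 = Tv₀ = (0·1 + 5·1 + (-2)·1; (-5)·1 + (-5)·1 + 7·1; 1·1 + 7·1 + 7·1) = (3, -3, 15)
w2 = Tw1 = (0·3 + 5·(-3) + (-2)·15; (-5)·3 + (-5)·(-3) + 7·15; 1·3 + 7·(-3) + 7·15) = (-45, 105, 87)
The requested component of w2 is 105.

105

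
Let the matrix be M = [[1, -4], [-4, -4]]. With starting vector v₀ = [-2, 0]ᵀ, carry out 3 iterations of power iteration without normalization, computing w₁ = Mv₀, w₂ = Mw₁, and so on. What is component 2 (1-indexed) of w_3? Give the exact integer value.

w1 = Mv₀ = (-2, 8)
w2 = Mw1 = (-34, -24)
w3 = Mw2 = (62, 232)
The requested component of w3 is 232.

232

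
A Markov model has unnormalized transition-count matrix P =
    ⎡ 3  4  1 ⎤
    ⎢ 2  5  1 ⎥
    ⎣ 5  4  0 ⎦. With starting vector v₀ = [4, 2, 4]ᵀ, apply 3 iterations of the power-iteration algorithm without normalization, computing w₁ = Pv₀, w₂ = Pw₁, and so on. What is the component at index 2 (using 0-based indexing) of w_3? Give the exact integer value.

1684

w1 = Pv₀ = (3·4 + 4·2 + 1·4; 2·4 + 5·2 + 1·4; 5·4 + 4·2 + 0·4) = (24, 22, 28)
w2 = Pw1 = (3·24 + 4·22 + 1·28; 2·24 + 5·22 + 1·28; 5·24 + 4·22 + 0·28) = (188, 186, 208)
w3 = Pw2 = (1516, 1514, 1684)
The requested component of w3 is 1684.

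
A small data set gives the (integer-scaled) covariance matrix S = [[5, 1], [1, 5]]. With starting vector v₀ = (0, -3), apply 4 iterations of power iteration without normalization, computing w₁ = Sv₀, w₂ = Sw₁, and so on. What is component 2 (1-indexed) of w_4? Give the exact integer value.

w1 = Sv₀ = (-3, -15)
w2 = Sw1 = (-30, -78)
w3 = Sw2 = (-228, -420)
w4 = Sw3 = (-1560, -2328)
The requested component of w4 is -2328.

-2328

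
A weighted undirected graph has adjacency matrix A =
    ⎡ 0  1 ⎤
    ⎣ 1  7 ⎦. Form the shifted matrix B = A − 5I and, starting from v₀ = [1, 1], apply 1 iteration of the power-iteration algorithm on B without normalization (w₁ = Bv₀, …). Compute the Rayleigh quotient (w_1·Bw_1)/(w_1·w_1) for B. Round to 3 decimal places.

B = A − 5I has rows (-5, 1); (1, 2)
w1 = Bv₀ = (-4, 3)
Bw1 = (23, 2)
w1·Bw1 = -86; w1·w1 = 25; μ ≈ -86/25 = -3.440

μ ≈ -3.440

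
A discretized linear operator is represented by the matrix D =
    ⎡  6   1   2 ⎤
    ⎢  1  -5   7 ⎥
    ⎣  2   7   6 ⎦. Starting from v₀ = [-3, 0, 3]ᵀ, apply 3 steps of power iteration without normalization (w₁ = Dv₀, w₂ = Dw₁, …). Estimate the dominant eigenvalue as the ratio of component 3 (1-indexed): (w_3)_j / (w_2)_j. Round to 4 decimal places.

w1 = Dv₀ = (6·(-3) + 1·0 + 2·3; 1·(-3) + (-5)·0 + 7·3; 2·(-3) + 7·0 + 6·3) = (-12, 18, 12)
w2 = Dw1 = (6·(-12) + 1·18 + 2·12; 1·(-12) + (-5)·18 + 7·12; 2·(-12) + 7·18 + 6·12) = (-30, -18, 174)
w3 = Dw2 = (150, 1278, 858)
Ratio at component: 858 / 174 = 4.9310

4.9310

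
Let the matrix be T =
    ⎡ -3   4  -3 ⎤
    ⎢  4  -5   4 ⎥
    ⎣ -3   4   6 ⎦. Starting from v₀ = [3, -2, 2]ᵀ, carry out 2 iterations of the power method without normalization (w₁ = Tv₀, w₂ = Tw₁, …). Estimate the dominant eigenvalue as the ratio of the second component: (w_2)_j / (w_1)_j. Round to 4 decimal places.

w1 = Tv₀ = (-23, 30, -5)
w2 = Tw1 = (204, -262, 159)
Ratio at component: -262 / 30 = -8.7333

-8.7333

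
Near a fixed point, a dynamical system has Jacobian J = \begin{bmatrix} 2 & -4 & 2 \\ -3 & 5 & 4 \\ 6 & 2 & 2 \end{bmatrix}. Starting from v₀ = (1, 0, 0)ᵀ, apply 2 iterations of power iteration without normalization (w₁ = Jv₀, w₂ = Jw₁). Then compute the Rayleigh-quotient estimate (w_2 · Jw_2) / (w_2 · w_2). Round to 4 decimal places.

5.3975

w1 = Jv₀ = (2, -3, 6)
w2 = Jw1 = (28, 3, 18)
Jw2 = (80, 3, 210)
w2·Jw2 = 28·80 + 3·3 + 18·210 = 6029; w2·w2 = 28·28 + 3·3 + 18·18 = 1117
λ ≈ 6029/1117 = 5.3975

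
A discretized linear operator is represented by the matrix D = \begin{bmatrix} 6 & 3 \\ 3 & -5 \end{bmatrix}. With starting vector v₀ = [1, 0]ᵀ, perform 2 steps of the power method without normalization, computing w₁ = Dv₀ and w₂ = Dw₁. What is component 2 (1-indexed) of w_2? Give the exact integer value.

w1 = Dv₀ = (6, 3)
w2 = Dw1 = (45, 3)
The requested component of w2 is 3.

3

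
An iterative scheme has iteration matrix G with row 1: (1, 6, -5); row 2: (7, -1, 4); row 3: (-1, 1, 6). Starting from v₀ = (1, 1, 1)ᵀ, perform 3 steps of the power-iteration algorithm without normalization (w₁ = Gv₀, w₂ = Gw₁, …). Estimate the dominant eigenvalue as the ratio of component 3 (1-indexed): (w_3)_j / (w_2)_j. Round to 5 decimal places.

w1 = Gv₀ = (2, 10, 6)
w2 = Gw1 = (32, 28, 44)
w3 = Gw2 = (-20, 372, 260)
Ratio at component: 260 / 44 = 5.90909

5.90909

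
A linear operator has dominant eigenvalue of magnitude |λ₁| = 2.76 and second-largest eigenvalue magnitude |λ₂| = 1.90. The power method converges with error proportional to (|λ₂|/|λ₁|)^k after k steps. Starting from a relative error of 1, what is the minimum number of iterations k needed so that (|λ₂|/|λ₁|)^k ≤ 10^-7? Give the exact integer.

|λ₂/λ₁| = 1.90/2.76 = 0.68841
Need k ≥ ln(10^-7) / ln(0.68841) = -16.1181 / -0.3734 ≈ 43.168
Smallest integer k satisfying the bound: 44

44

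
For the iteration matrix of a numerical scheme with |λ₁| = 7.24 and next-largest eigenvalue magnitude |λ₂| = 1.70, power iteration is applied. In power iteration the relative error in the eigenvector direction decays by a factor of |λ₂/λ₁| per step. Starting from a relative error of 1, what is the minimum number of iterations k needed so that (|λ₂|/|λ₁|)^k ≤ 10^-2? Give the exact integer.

|λ₂/λ₁| = 1.70/7.24 = 0.23481
Need k ≥ ln(10^-2) / ln(0.23481) = -4.6052 / -1.4490 ≈ 3.178
Smallest integer k satisfying the bound: 4

4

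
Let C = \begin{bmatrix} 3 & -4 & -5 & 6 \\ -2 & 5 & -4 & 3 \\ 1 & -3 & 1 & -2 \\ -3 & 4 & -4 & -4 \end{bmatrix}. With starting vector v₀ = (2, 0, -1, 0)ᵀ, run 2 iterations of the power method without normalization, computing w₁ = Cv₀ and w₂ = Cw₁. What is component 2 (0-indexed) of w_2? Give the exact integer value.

16

w1 = Cv₀ = (3·2 + (-4)·0 + (-5)·(-1) + 6·0; (-2)·2 + 5·0 + (-4)·(-1) + 3·0; 1·2 + (-3)·0 + 1·(-1) + (-2)·0; (-3)·2 + 4·0 + (-4)·(-1) + (-4)·0) = (11, 0, 1, -2)
w2 = Cw1 = (3·11 + (-4)·0 + (-5)·1 + 6·(-2); (-2)·11 + 5·0 + (-4)·1 + 3·(-2); 1·11 + (-3)·0 + 1·1 + (-2)·(-2); (-3)·11 + 4·0 + (-4)·1 + (-4)·(-2)) = (16, -32, 16, -29)
The requested component of w2 is 16.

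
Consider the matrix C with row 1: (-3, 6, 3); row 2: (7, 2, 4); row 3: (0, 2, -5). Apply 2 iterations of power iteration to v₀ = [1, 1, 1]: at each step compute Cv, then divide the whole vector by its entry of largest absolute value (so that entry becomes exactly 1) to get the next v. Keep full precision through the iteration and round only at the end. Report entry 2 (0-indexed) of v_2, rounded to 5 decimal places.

Cv0 = (6.000000, 13.000000, -3.000000); divide by 13.000000 → v1 = (0.461538, 1.000000, -0.230769)
Cv1 = (3.923077, 4.307692, 3.153846); divide by 4.307692 → v2 = (0.910714, 1.000000, 0.732143)
Requested entry of v2: 41/56 = 0.73214

0.73214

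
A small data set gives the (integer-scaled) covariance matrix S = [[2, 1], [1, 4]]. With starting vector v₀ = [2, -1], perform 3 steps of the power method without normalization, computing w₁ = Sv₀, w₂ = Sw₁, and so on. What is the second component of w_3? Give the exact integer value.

-16

w1 = Sv₀ = (3, -2)
w2 = Sw1 = (4, -5)
w3 = Sw2 = (3, -16)
The requested component of w3 is -16.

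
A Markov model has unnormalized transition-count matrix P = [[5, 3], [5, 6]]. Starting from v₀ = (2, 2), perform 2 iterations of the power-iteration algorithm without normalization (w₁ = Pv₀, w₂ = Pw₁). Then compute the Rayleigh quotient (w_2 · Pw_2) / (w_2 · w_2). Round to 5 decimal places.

λ ≈ 9.41533

w1 = Pv₀ = (16, 22)
w2 = Pw1 = (146, 212)
Pw2 = (1366, 2002)
w2·Pw2 = 146·1366 + 212·2002 = 623860; w2·w2 = 146·146 + 212·212 = 66260
λ ≈ 623860/66260 = 9.41533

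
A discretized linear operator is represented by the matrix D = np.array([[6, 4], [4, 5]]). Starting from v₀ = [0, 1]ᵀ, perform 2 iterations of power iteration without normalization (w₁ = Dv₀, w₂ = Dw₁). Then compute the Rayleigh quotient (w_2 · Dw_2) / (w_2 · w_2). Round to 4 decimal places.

9.5253

w1 = Dv₀ = (6·0 + 4·1; 4·0 + 5·1) = (4, 5)
w2 = Dw1 = (6·4 + 4·5; 4·4 + 5·5) = (44, 41)
Dw2 = (428, 381)
w2·Dw2 = 44·428 + 41·381 = 34453; w2·w2 = 44·44 + 41·41 = 3617
λ ≈ 34453/3617 = 9.5253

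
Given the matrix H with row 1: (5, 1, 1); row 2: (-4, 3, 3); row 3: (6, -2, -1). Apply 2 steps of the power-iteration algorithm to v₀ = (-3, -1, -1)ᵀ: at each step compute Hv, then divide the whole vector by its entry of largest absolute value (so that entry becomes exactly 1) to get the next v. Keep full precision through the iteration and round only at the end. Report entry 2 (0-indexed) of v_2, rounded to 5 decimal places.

Hv0 = (-17.000000, 6.000000, -15.000000); divide by -17.000000 → v1 = (1.000000, -0.352941, 0.882353)
Hv1 = (5.529412, -2.411765, 5.823529); divide by 5.823529 → v2 = (0.949495, -0.414141, 1.000000)
Requested entry of v2: -99/-99 = 1.00000

1.00000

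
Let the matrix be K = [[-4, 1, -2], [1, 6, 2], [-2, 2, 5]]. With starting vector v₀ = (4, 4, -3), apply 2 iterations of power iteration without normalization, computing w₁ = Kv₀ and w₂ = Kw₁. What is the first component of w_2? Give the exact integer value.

w1 = Kv₀ = (-6, 22, -15)
w2 = Kw1 = (76, 96, -19)
The requested component of w2 is 76.

76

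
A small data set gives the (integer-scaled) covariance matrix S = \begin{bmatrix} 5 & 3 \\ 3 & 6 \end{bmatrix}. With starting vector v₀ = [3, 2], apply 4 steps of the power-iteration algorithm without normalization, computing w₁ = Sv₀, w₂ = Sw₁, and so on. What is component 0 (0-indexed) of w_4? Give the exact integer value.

w1 = Sv₀ = (5·3 + 3·2; 3·3 + 6·2) = (21, 21)
w2 = Sw1 = (5·21 + 3·21; 3·21 + 6·21) = (168, 189)
w3 = Sw2 = (1407, 1638)
w4 = Sw3 = (11949, 14049)
The requested component of w4 is 11949.

11949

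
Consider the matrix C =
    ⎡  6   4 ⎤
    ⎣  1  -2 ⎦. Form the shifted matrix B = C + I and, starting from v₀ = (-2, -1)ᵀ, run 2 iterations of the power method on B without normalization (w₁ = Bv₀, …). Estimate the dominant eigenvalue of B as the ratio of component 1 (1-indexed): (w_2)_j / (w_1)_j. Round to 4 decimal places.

μ ≈ 7.2222

B = C + I has rows (7, 4); (1, -1)
w1 = Bv₀ = (-18, -1)
w2 = Bw1 = (-130, -17)
Ratio: -130/-18 = 7.2222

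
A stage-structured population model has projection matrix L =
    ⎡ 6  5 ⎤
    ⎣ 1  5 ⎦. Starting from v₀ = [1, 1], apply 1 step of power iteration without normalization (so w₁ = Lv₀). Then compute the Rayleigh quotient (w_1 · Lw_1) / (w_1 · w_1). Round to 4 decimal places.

w1 = Lv₀ = (6·1 + 5·1; 1·1 + 5·1) = (11, 6)
Lw1 = (96, 41)
w1·Lw1 = 11·96 + 6·41 = 1302; w1·w1 = 11·11 + 6·6 = 157
λ ≈ 1302/157 = 8.2930

λ ≈ 8.2930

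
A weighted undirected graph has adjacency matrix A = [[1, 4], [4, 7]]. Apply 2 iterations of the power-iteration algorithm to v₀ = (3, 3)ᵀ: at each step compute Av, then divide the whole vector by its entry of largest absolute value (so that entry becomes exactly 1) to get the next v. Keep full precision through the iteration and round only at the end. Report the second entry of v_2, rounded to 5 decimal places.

Av0 = (15.000000, 33.000000); divide by 33.000000 → v1 = (0.454545, 1.000000)
Av1 = (4.454545, 8.818182); divide by 8.818182 → v2 = (0.505155, 1.000000)
Requested entry of v2: 291/291 = 1.00000

1.00000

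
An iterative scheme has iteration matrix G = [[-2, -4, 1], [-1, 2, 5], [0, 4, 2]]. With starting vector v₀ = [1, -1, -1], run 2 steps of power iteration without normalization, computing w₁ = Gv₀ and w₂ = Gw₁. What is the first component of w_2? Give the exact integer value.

w1 = Gv₀ = (1, -8, -6)
w2 = Gw1 = (24, -47, -44)
The requested component of w2 is 24.

24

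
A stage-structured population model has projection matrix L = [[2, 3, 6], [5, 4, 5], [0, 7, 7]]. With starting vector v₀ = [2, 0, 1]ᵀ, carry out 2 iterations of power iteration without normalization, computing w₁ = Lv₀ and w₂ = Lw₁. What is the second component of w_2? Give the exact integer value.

w1 = Lv₀ = (2·2 + 3·0 + 6·1; 5·2 + 4·0 + 5·1; 0·2 + 7·0 + 7·1) = (10, 15, 7)
w2 = Lw1 = (2·10 + 3·15 + 6·7; 5·10 + 4·15 + 5·7; 0·10 + 7·15 + 7·7) = (107, 145, 154)
The requested component of w2 is 145.

145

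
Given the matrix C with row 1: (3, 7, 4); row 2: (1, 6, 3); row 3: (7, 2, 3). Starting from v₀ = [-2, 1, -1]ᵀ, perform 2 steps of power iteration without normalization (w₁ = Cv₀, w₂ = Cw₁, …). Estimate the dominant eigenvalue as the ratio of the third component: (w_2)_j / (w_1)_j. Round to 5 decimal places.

w1 = Cv₀ = (3·(-2) + 7·1 + 4·(-1); 1·(-2) + 6·1 + 3·(-1); 7·(-2) + 2·1 + 3·(-1)) = (-3, 1, -15)
w2 = Cw1 = (3·(-3) + 7·1 + 4·(-15); 1·(-3) + 6·1 + 3·(-15); 7·(-3) + 2·1 + 3·(-15)) = (-62, -42, -64)
Ratio at component: -64 / -15 = 4.26667

λ ≈ 4.26667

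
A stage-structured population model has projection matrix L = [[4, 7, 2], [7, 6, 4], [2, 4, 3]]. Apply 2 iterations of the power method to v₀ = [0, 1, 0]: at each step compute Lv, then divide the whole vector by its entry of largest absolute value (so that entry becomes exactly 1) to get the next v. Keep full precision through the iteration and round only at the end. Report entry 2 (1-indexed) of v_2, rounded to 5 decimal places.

Lv0 = (7.000000, 6.000000, 4.000000); divide by 7.000000 → v1 = (1.000000, 0.857143, 0.571429)
Lv1 = (11.142857, 14.428571, 7.142857); divide by 14.428571 → v2 = (0.772277, 1.000000, 0.495050)
Requested entry of v2: 101/101 = 1.00000

1.00000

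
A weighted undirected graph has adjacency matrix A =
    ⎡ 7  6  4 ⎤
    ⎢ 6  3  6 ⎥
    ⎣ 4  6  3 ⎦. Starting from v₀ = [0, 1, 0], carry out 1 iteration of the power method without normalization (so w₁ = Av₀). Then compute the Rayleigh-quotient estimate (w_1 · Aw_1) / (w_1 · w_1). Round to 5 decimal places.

w1 = Av₀ = (6, 3, 6)
Aw1 = (84, 81, 60)
w1·Aw1 = 6·84 + 3·81 + 6·60 = 1107; w1·w1 = 6·6 + 3·3 + 6·6 = 81
λ ≈ 1107/81 = 13.66667

λ ≈ 13.66667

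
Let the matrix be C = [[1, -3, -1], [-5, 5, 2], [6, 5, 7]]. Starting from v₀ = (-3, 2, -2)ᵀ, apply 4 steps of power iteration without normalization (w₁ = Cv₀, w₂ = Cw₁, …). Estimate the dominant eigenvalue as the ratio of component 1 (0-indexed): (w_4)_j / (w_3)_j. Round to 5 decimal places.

w1 = Cv₀ = (1·(-3) + (-3)·2 + (-1)·(-2); (-5)·(-3) + 5·2 + 2·(-2); 6·(-3) + 5·2 + 7·(-2)) = (-7, 21, -22)
w2 = Cw1 = (1·(-7) + (-3)·21 + (-1)·(-22); (-5)·(-7) + 5·21 + 2·(-22); 6·(-7) + 5·21 + 7·(-22)) = (-48, 96, -91)
w3 = Cw2 = (-245, 538, -445)
w4 = Cw3 = (-1414, 3025, -1895)
Ratio at component: 3025 / 538 = 5.62268

5.62268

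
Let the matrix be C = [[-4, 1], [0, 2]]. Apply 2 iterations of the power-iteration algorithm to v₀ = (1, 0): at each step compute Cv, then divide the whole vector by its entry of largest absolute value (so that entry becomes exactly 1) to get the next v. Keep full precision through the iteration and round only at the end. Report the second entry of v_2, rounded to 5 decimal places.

Cv0 = (-4.000000, 0.000000); divide by -4.000000 → v1 = (1.000000, 0.000000)
Cv1 = (-4.000000, 0.000000); divide by -4.000000 → v2 = (1.000000, 0.000000)
Requested entry of v2: 0/16 = 0.00000

0.00000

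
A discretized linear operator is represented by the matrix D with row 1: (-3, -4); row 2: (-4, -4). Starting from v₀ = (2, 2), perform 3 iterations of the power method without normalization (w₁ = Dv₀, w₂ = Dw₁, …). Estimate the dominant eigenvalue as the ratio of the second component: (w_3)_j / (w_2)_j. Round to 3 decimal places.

-7.533

w1 = Dv₀ = (-14, -16)
w2 = Dw1 = (106, 120)
w3 = Dw2 = (-798, -904)
Ratio at component: -904 / 120 = -7.533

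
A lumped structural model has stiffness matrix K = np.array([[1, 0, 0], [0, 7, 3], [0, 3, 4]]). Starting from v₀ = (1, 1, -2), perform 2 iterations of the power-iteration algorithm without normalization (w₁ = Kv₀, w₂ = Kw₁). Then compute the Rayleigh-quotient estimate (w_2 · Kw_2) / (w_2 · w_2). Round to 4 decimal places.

6.8390

w1 = Kv₀ = (1·1 + 0·1 + 0·(-2); 0·1 + 7·1 + 3·(-2); 0·1 + 3·1 + 4·(-2)) = (1, 1, -5)
w2 = Kw1 = (1·1 + 0·1 + 0·(-5); 0·1 + 7·1 + 3·(-5); 0·1 + 3·1 + 4·(-5)) = (1, -8, -17)
Kw2 = (1, -107, -92)
w2·Kw2 = 1·1 + (-8)·(-107) + (-17)·(-92) = 2421; w2·w2 = 1·1 + (-8)·(-8) + (-17)·(-17) = 354
λ ≈ 2421/354 = 6.8390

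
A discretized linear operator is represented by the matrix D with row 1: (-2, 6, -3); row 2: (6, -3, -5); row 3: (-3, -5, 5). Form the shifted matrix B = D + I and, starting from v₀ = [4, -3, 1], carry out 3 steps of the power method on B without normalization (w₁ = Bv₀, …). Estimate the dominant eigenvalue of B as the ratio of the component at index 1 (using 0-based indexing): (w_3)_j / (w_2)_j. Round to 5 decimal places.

B = D + I has rows (-1, 6, -3); (6, -2, -5); (-3, -5, 6)
w1 = Bv₀ = ((-1)·4 + 6·(-3) + (-3)·1; 6·4 + (-2)·(-3) + (-5)·1; (-3)·4 + (-5)·(-3) + 6·1) = (-25, 25, 9)
w2 = Bw1 = ((-1)·(-25) + 6·25 + (-3)·9; 6·(-25) + (-2)·25 + (-5)·9; (-3)·(-25) + (-5)·25 + 6·9) = (148, -245, 4)
w3 = Bw2 = (-1630, 1358, 805)
Ratio: 1358/-245 = -5.54286

-5.54286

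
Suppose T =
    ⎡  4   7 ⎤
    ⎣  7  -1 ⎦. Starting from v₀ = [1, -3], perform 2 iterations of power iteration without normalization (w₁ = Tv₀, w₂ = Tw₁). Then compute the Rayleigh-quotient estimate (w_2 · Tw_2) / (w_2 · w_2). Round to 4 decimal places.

w1 = Tv₀ = (4·1 + 7·(-3); 7·1 + (-1)·(-3)) = (-17, 10)
w2 = Tw1 = (4·(-17) + 7·10; 7·(-17) + (-1)·10) = (2, -129)
Tw2 = (-895, 143)
w2·Tw2 = 2·(-895) + (-129)·143 = -20237; w2·w2 = 2·2 + (-129)·(-129) = 16645
λ ≈ -20237/16645 = -1.2158

λ ≈ -1.2158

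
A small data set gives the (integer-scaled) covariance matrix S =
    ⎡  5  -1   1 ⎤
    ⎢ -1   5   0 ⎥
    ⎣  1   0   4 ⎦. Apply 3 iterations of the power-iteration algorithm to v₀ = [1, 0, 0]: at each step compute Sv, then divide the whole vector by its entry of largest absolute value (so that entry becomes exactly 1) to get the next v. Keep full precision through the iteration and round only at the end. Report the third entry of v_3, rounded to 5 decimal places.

0.40909

Sv0 = (5.000000, -1.000000, 1.000000); divide by 5.000000 → v1 = (1.000000, -0.200000, 0.200000)
Sv1 = (5.400000, -2.000000, 1.800000); divide by 5.400000 → v2 = (1.000000, -0.370370, 0.333333)
Sv2 = (5.703704, -2.851852, 2.333333); divide by 5.703704 → v3 = (1.000000, -0.500000, 0.409091)
Requested entry of v3: 63/154 = 0.40909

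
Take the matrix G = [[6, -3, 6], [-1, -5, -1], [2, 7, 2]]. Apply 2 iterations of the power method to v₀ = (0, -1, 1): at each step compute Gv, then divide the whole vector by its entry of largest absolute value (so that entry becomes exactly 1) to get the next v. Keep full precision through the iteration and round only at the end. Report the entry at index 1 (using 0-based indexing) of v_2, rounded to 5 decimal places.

Gv0 = (9.000000, 4.000000, -5.000000); divide by 9.000000 → v1 = (1.000000, 0.444444, -0.555556)
Gv1 = (1.333333, -2.666667, 4.000000); divide by 4.000000 → v2 = (0.333333, -0.666667, 1.000000)
Requested entry of v2: -24/36 = -0.66667

-0.66667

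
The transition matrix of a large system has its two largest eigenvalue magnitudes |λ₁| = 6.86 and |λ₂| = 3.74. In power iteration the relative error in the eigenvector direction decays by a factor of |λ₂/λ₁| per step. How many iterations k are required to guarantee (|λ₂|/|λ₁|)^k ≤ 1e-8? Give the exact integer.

|λ₂/λ₁| = 3.74/6.86 = 0.54519
Need k ≥ ln(1e-8) / ln(0.54519) = -18.4207 / -0.6066 ≈ 30.366
Smallest integer k satisfying the bound: 31

31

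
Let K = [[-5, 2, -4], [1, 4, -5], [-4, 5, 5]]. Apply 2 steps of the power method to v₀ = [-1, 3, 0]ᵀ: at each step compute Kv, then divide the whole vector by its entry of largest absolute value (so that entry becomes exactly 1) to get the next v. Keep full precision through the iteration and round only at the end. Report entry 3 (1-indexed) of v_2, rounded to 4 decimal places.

Kv0 = (11.00000, 11.00000, 19.00000); divide by 19.00000 → v1 = (0.57895, 0.57895, 1.00000)
Kv1 = (-5.73684, -2.10526, 5.57895); divide by -5.73684 → v2 = (1.00000, 0.36697, -0.97248)
Requested entry of v2: 106/-109 = -0.9725

-0.9725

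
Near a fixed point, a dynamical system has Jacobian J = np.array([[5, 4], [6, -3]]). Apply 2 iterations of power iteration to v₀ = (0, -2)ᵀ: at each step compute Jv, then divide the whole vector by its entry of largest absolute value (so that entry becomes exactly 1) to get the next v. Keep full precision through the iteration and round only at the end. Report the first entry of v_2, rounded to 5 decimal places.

0.24242

Jv0 = (-8.000000, 6.000000); divide by -8.000000 → v1 = (1.000000, -0.750000)
Jv1 = (2.000000, 8.250000); divide by 8.250000 → v2 = (0.242424, 1.000000)
Requested entry of v2: -16/-66 = 0.24242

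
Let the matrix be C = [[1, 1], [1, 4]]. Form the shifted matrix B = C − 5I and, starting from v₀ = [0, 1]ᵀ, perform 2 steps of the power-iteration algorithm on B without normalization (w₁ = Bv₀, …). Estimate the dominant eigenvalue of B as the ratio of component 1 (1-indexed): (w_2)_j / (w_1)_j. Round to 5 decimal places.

-5.00000

B = C − 5I has rows (-4, 1); (1, -1)
w1 = Bv₀ = ((-4)·0 + 1·1; 1·0 + (-1)·1) = (1, -1)
w2 = Bw1 = ((-4)·1 + 1·(-1); 1·1 + (-1)·(-1)) = (-5, 2)
Ratio: -5/1 = -5.00000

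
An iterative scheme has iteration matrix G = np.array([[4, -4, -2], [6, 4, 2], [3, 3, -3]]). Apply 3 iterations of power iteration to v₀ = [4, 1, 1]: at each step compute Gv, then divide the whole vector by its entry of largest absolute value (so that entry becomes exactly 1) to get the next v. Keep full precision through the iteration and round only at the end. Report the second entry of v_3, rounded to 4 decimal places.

-0.2571

Gv0 = (10.00000, 30.00000, 12.00000); divide by 30.00000 → v1 = (0.33333, 1.00000, 0.40000)
Gv1 = (-3.46667, 6.80000, 2.80000); divide by 6.80000 → v2 = (-0.50980, 1.00000, 0.41176)
Gv2 = (-6.86275, 1.76471, 0.23529); divide by -6.86275 → v3 = (1.00000, -0.25714, -0.03429)
Requested entry of v3: 360/-1400 = -0.2571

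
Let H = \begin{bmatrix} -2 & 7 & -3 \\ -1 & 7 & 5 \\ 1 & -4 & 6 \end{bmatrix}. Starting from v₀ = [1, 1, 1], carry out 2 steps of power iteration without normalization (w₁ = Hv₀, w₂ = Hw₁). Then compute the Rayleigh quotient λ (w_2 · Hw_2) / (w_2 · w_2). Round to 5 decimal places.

w1 = Hv₀ = ((-2)·1 + 7·1 + (-3)·1; (-1)·1 + 7·1 + 5·1; 1·1 + (-4)·1 + 6·1) = (2, 11, 3)
w2 = Hw1 = ((-2)·2 + 7·11 + (-3)·3; (-1)·2 + 7·11 + 5·3; 1·2 + (-4)·11 + 6·3) = (64, 90, -24)
Hw2 = (574, 446, -440)
w2·Hw2 = 64·574 + 90·446 + (-24)·(-440) = 87436; w2·w2 = 64·64 + 90·90 + (-24)·(-24) = 12772
λ ≈ 87436/12772 = 6.84591

λ ≈ 6.84591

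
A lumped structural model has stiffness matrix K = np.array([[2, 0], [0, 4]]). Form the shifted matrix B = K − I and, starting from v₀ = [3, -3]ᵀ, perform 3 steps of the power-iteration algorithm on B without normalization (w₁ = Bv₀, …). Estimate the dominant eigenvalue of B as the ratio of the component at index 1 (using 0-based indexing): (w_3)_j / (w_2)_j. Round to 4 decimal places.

μ ≈ 3.0000

B = K − I has rows (1, 0); (0, 3)
w1 = Bv₀ = (1·3 + 0·(-3); 0·3 + 3·(-3)) = (3, -9)
w2 = Bw1 = (1·3 + 0·(-9); 0·3 + 3·(-9)) = (3, -27)
w3 = Bw2 = (3, -81)
Ratio: -81/-27 = 3.0000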